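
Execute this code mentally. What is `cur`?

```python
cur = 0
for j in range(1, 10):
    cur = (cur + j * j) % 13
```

Let's trace through this code step by step.

Initialize: cur = 0
Entering loop: for j in range(1, 10):

After execution: cur = 12
12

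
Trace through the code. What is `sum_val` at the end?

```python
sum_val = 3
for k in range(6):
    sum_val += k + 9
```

Let's trace through this code step by step.

Initialize: sum_val = 3
Entering loop: for k in range(6):

After execution: sum_val = 72
72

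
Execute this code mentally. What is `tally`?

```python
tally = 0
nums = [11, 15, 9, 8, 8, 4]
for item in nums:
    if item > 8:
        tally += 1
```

Let's trace through this code step by step.

Initialize: tally = 0
Initialize: nums = [11, 15, 9, 8, 8, 4]
Entering loop: for item in nums:

After execution: tally = 3
3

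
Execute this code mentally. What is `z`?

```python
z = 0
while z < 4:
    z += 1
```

Let's trace through this code step by step.

Initialize: z = 0
Entering loop: while z < 4:

After execution: z = 4
4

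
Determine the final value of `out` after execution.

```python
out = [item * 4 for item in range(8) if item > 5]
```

Let's trace through this code step by step.

Initialize: out = [item * 4 for item in range(8) if item > 5]

After execution: out = [24, 28]
[24, 28]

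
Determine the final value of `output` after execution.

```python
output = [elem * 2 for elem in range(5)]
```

Let's trace through this code step by step.

Initialize: output = [elem * 2 for elem in range(5)]

After execution: output = [0, 2, 4, 6, 8]
[0, 2, 4, 6, 8]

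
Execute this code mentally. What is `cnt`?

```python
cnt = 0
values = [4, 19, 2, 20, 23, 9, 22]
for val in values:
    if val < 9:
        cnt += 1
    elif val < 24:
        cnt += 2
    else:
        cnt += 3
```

Let's trace through this code step by step.

Initialize: cnt = 0
Initialize: values = [4, 19, 2, 20, 23, 9, 22]
Entering loop: for val in values:

After execution: cnt = 12
12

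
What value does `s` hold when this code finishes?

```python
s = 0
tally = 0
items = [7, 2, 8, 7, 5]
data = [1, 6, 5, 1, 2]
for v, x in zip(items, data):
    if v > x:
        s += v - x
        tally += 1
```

Let's trace through this code step by step.

Initialize: s = 0
Initialize: tally = 0
Initialize: items = [7, 2, 8, 7, 5]
Initialize: data = [1, 6, 5, 1, 2]
Entering loop: for v, x in zip(items, data):

After execution: s = 18
18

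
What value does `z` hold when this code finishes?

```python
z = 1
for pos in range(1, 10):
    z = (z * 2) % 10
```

Let's trace through this code step by step.

Initialize: z = 1
Entering loop: for pos in range(1, 10):

After execution: z = 2
2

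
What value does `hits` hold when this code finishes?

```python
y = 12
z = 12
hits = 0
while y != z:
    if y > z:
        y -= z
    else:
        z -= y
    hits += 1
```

Let's trace through this code step by step.

Initialize: y = 12
Initialize: z = 12
Initialize: hits = 0
Entering loop: while y != z:

After execution: hits = 0
0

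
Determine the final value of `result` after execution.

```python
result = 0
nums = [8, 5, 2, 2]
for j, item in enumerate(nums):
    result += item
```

Let's trace through this code step by step.

Initialize: result = 0
Initialize: nums = [8, 5, 2, 2]
Entering loop: for j, item in enumerate(nums):

After execution: result = 17
17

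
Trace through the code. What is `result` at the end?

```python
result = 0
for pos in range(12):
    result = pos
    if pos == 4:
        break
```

Let's trace through this code step by step.

Initialize: result = 0
Entering loop: for pos in range(12):

After execution: result = 4
4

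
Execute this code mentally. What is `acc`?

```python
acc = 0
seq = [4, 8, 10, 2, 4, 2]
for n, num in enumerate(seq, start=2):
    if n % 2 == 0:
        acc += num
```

Let's trace through this code step by step.

Initialize: acc = 0
Initialize: seq = [4, 8, 10, 2, 4, 2]
Entering loop: for n, num in enumerate(seq, start=2):

After execution: acc = 18
18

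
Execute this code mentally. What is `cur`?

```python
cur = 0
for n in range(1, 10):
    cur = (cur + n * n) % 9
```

Let's trace through this code step by step.

Initialize: cur = 0
Entering loop: for n in range(1, 10):

After execution: cur = 6
6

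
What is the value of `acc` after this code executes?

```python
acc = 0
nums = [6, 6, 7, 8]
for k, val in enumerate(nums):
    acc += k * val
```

Let's trace through this code step by step.

Initialize: acc = 0
Initialize: nums = [6, 6, 7, 8]
Entering loop: for k, val in enumerate(nums):

After execution: acc = 44
44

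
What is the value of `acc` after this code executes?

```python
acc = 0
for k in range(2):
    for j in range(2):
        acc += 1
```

Let's trace through this code step by step.

Initialize: acc = 0
Entering loop: for k in range(2):

After execution: acc = 4
4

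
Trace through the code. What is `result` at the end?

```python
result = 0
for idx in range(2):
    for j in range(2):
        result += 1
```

Let's trace through this code step by step.

Initialize: result = 0
Entering loop: for idx in range(2):

After execution: result = 4
4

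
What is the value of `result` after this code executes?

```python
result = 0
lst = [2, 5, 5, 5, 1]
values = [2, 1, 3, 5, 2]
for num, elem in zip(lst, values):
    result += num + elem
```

Let's trace through this code step by step.

Initialize: result = 0
Initialize: lst = [2, 5, 5, 5, 1]
Initialize: values = [2, 1, 3, 5, 2]
Entering loop: for num, elem in zip(lst, values):

After execution: result = 31
31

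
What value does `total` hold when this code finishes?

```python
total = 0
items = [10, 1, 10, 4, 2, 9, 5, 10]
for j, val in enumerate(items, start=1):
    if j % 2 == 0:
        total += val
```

Let's trace through this code step by step.

Initialize: total = 0
Initialize: items = [10, 1, 10, 4, 2, 9, 5, 10]
Entering loop: for j, val in enumerate(items, start=1):

After execution: total = 24
24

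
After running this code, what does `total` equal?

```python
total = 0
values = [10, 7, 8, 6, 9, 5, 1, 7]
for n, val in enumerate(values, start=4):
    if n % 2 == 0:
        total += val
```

Let's trace through this code step by step.

Initialize: total = 0
Initialize: values = [10, 7, 8, 6, 9, 5, 1, 7]
Entering loop: for n, val in enumerate(values, start=4):

After execution: total = 28
28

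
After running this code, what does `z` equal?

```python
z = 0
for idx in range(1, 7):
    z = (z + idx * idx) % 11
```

Let's trace through this code step by step.

Initialize: z = 0
Entering loop: for idx in range(1, 7):

After execution: z = 3
3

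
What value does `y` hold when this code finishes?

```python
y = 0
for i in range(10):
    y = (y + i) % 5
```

Let's trace through this code step by step.

Initialize: y = 0
Entering loop: for i in range(10):

After execution: y = 0
0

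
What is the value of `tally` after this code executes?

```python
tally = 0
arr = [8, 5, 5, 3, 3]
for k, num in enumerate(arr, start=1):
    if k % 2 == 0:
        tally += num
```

Let's trace through this code step by step.

Initialize: tally = 0
Initialize: arr = [8, 5, 5, 3, 3]
Entering loop: for k, num in enumerate(arr, start=1):

After execution: tally = 8
8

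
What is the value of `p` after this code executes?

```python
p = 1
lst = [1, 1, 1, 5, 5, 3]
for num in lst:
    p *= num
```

Let's trace through this code step by step.

Initialize: p = 1
Initialize: lst = [1, 1, 1, 5, 5, 3]
Entering loop: for num in lst:

After execution: p = 75
75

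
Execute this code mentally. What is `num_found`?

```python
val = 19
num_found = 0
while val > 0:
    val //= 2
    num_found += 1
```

Let's trace through this code step by step.

Initialize: val = 19
Initialize: num_found = 0
Entering loop: while val > 0:

After execution: num_found = 5
5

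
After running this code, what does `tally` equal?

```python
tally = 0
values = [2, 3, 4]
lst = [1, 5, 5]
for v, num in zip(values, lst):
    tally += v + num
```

Let's trace through this code step by step.

Initialize: tally = 0
Initialize: values = [2, 3, 4]
Initialize: lst = [1, 5, 5]
Entering loop: for v, num in zip(values, lst):

After execution: tally = 20
20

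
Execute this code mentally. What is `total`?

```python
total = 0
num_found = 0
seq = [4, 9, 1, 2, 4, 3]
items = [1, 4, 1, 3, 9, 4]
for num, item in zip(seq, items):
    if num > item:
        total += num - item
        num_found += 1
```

Let's trace through this code step by step.

Initialize: total = 0
Initialize: num_found = 0
Initialize: seq = [4, 9, 1, 2, 4, 3]
Initialize: items = [1, 4, 1, 3, 9, 4]
Entering loop: for num, item in zip(seq, items):

After execution: total = 8
8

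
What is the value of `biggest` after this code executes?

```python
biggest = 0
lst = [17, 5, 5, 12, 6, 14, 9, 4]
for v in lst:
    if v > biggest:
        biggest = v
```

Let's trace through this code step by step.

Initialize: biggest = 0
Initialize: lst = [17, 5, 5, 12, 6, 14, 9, 4]
Entering loop: for v in lst:

After execution: biggest = 17
17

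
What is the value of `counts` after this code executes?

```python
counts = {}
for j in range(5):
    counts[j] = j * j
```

Let's trace through this code step by step.

Initialize: counts = {}
Entering loop: for j in range(5):

After execution: counts = {0: 0, 1: 1, 2: 4, 3: 9, 4: 16}
{0: 0, 1: 1, 2: 4, 3: 9, 4: 16}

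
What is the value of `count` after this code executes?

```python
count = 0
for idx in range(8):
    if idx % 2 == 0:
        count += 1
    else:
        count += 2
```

Let's trace through this code step by step.

Initialize: count = 0
Entering loop: for idx in range(8):

After execution: count = 12
12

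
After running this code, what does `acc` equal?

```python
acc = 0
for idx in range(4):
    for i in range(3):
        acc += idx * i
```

Let's trace through this code step by step.

Initialize: acc = 0
Entering loop: for idx in range(4):

After execution: acc = 18
18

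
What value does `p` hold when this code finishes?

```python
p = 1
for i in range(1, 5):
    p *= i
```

Let's trace through this code step by step.

Initialize: p = 1
Entering loop: for i in range(1, 5):

After execution: p = 24
24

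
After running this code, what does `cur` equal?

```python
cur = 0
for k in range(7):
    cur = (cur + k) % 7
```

Let's trace through this code step by step.

Initialize: cur = 0
Entering loop: for k in range(7):

After execution: cur = 0
0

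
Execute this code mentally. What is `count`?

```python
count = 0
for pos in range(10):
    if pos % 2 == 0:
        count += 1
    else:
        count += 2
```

Let's trace through this code step by step.

Initialize: count = 0
Entering loop: for pos in range(10):

After execution: count = 15
15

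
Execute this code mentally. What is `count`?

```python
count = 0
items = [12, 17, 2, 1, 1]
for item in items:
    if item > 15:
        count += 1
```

Let's trace through this code step by step.

Initialize: count = 0
Initialize: items = [12, 17, 2, 1, 1]
Entering loop: for item in items:

After execution: count = 1
1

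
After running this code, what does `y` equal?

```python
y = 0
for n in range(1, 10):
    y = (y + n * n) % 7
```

Let's trace through this code step by step.

Initialize: y = 0
Entering loop: for n in range(1, 10):

After execution: y = 5
5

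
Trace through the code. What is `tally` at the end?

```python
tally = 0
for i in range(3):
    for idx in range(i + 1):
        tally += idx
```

Let's trace through this code step by step.

Initialize: tally = 0
Entering loop: for i in range(3):

After execution: tally = 4
4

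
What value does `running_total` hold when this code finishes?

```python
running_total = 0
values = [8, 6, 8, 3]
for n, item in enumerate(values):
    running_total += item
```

Let's trace through this code step by step.

Initialize: running_total = 0
Initialize: values = [8, 6, 8, 3]
Entering loop: for n, item in enumerate(values):

After execution: running_total = 25
25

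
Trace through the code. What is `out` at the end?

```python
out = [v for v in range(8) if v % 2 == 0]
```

Let's trace through this code step by step.

Initialize: out = [v for v in range(8) if v % 2 == 0]

After execution: out = [0, 2, 4, 6]
[0, 2, 4, 6]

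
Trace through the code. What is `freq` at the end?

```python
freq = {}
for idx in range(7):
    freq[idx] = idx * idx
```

Let's trace through this code step by step.

Initialize: freq = {}
Entering loop: for idx in range(7):

After execution: freq = {0: 0, 1: 1, 2: 4, 3: 9, 4: 16, 5: 25, 6: 36}
{0: 0, 1: 1, 2: 4, 3: 9, 4: 16, 5: 25, 6: 36}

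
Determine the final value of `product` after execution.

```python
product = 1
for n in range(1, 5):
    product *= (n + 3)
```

Let's trace through this code step by step.

Initialize: product = 1
Entering loop: for n in range(1, 5):

After execution: product = 840
840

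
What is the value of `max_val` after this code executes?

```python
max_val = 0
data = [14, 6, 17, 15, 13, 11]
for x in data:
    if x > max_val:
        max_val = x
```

Let's trace through this code step by step.

Initialize: max_val = 0
Initialize: data = [14, 6, 17, 15, 13, 11]
Entering loop: for x in data:

After execution: max_val = 17
17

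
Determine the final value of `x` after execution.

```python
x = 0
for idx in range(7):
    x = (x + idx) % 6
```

Let's trace through this code step by step.

Initialize: x = 0
Entering loop: for idx in range(7):

After execution: x = 3
3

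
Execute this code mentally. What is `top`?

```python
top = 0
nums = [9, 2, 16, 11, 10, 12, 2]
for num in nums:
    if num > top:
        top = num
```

Let's trace through this code step by step.

Initialize: top = 0
Initialize: nums = [9, 2, 16, 11, 10, 12, 2]
Entering loop: for num in nums:

After execution: top = 16
16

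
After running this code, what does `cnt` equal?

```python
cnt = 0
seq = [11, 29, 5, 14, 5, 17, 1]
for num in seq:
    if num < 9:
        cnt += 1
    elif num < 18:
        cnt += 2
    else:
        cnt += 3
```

Let's trace through this code step by step.

Initialize: cnt = 0
Initialize: seq = [11, 29, 5, 14, 5, 17, 1]
Entering loop: for num in seq:

After execution: cnt = 12
12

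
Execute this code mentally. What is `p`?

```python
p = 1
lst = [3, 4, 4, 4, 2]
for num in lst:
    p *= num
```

Let's trace through this code step by step.

Initialize: p = 1
Initialize: lst = [3, 4, 4, 4, 2]
Entering loop: for num in lst:

After execution: p = 384
384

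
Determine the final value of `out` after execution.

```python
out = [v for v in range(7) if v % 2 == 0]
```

Let's trace through this code step by step.

Initialize: out = [v for v in range(7) if v % 2 == 0]

After execution: out = [0, 2, 4, 6]
[0, 2, 4, 6]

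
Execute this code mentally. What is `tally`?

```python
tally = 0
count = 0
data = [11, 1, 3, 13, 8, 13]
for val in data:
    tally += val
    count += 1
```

Let's trace through this code step by step.

Initialize: tally = 0
Initialize: count = 0
Initialize: data = [11, 1, 3, 13, 8, 13]
Entering loop: for val in data:

After execution: tally = 49
49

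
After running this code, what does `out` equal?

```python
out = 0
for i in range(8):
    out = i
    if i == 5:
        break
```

Let's trace through this code step by step.

Initialize: out = 0
Entering loop: for i in range(8):

After execution: out = 5
5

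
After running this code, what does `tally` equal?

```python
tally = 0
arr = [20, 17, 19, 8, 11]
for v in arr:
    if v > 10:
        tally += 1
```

Let's trace through this code step by step.

Initialize: tally = 0
Initialize: arr = [20, 17, 19, 8, 11]
Entering loop: for v in arr:

After execution: tally = 4
4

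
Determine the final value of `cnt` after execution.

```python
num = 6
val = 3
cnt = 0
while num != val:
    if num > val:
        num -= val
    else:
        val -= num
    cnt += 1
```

Let's trace through this code step by step.

Initialize: num = 6
Initialize: val = 3
Initialize: cnt = 0
Entering loop: while num != val:

After execution: cnt = 1
1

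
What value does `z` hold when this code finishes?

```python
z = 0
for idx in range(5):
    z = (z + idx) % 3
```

Let's trace through this code step by step.

Initialize: z = 0
Entering loop: for idx in range(5):

After execution: z = 1
1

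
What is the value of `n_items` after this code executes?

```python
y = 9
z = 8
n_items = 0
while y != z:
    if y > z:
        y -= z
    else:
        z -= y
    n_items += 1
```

Let's trace through this code step by step.

Initialize: y = 9
Initialize: z = 8
Initialize: n_items = 0
Entering loop: while y != z:

After execution: n_items = 8
8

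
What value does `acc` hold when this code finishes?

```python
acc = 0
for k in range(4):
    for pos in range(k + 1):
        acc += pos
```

Let's trace through this code step by step.

Initialize: acc = 0
Entering loop: for k in range(4):

After execution: acc = 10
10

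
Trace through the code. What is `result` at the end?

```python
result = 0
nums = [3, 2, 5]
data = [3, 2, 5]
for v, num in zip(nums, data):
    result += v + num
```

Let's trace through this code step by step.

Initialize: result = 0
Initialize: nums = [3, 2, 5]
Initialize: data = [3, 2, 5]
Entering loop: for v, num in zip(nums, data):

After execution: result = 20
20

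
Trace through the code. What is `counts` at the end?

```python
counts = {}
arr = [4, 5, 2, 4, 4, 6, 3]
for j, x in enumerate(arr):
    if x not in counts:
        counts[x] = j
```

Let's trace through this code step by step.

Initialize: counts = {}
Initialize: arr = [4, 5, 2, 4, 4, 6, 3]
Entering loop: for j, x in enumerate(arr):

After execution: counts = {4: 0, 5: 1, 2: 2, 6: 5, 3: 6}
{4: 0, 5: 1, 2: 2, 6: 5, 3: 6}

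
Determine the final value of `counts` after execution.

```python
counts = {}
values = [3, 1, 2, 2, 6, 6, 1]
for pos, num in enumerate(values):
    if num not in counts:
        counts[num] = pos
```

Let's trace through this code step by step.

Initialize: counts = {}
Initialize: values = [3, 1, 2, 2, 6, 6, 1]
Entering loop: for pos, num in enumerate(values):

After execution: counts = {3: 0, 1: 1, 2: 2, 6: 4}
{3: 0, 1: 1, 2: 2, 6: 4}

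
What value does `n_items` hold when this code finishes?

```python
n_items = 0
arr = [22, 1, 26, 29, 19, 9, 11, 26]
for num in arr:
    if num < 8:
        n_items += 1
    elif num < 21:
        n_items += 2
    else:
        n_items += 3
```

Let's trace through this code step by step.

Initialize: n_items = 0
Initialize: arr = [22, 1, 26, 29, 19, 9, 11, 26]
Entering loop: for num in arr:

After execution: n_items = 19
19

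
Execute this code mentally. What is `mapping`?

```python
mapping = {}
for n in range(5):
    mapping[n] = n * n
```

Let's trace through this code step by step.

Initialize: mapping = {}
Entering loop: for n in range(5):

After execution: mapping = {0: 0, 1: 1, 2: 4, 3: 9, 4: 16}
{0: 0, 1: 1, 2: 4, 3: 9, 4: 16}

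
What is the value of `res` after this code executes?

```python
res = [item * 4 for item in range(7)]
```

Let's trace through this code step by step.

Initialize: res = [item * 4 for item in range(7)]

After execution: res = [0, 4, 8, 12, 16, 20, 24]
[0, 4, 8, 12, 16, 20, 24]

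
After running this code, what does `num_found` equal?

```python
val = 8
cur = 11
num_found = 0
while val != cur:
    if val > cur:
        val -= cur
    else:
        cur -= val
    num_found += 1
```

Let's trace through this code step by step.

Initialize: val = 8
Initialize: cur = 11
Initialize: num_found = 0
Entering loop: while val != cur:

After execution: num_found = 5
5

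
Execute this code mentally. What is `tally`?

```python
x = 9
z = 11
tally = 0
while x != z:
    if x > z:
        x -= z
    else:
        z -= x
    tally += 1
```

Let's trace through this code step by step.

Initialize: x = 9
Initialize: z = 11
Initialize: tally = 0
Entering loop: while x != z:

After execution: tally = 6
6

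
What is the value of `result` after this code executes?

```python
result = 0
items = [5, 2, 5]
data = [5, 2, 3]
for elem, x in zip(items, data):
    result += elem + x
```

Let's trace through this code step by step.

Initialize: result = 0
Initialize: items = [5, 2, 5]
Initialize: data = [5, 2, 3]
Entering loop: for elem, x in zip(items, data):

After execution: result = 22
22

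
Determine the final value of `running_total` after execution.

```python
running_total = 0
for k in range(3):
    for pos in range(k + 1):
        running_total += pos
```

Let's trace through this code step by step.

Initialize: running_total = 0
Entering loop: for k in range(3):

After execution: running_total = 4
4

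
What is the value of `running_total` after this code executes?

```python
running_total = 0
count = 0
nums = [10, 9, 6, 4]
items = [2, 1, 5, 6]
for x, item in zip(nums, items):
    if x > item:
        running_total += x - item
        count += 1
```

Let's trace through this code step by step.

Initialize: running_total = 0
Initialize: count = 0
Initialize: nums = [10, 9, 6, 4]
Initialize: items = [2, 1, 5, 6]
Entering loop: for x, item in zip(nums, items):

After execution: running_total = 17
17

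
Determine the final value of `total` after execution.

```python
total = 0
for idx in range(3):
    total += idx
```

Let's trace through this code step by step.

Initialize: total = 0
Entering loop: for idx in range(3):

After execution: total = 3
3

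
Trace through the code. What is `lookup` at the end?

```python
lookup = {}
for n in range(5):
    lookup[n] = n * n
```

Let's trace through this code step by step.

Initialize: lookup = {}
Entering loop: for n in range(5):

After execution: lookup = {0: 0, 1: 1, 2: 4, 3: 9, 4: 16}
{0: 0, 1: 1, 2: 4, 3: 9, 4: 16}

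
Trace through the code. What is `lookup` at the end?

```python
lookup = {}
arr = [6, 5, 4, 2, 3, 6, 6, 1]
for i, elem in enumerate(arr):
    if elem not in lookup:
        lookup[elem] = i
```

Let's trace through this code step by step.

Initialize: lookup = {}
Initialize: arr = [6, 5, 4, 2, 3, 6, 6, 1]
Entering loop: for i, elem in enumerate(arr):

After execution: lookup = {6: 0, 5: 1, 4: 2, 2: 3, 3: 4, 1: 7}
{6: 0, 5: 1, 4: 2, 2: 3, 3: 4, 1: 7}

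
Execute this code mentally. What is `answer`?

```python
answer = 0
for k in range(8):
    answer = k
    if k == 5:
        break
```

Let's trace through this code step by step.

Initialize: answer = 0
Entering loop: for k in range(8):

After execution: answer = 5
5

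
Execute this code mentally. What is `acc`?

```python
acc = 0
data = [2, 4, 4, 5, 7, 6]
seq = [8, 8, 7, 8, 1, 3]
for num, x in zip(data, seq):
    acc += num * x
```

Let's trace through this code step by step.

Initialize: acc = 0
Initialize: data = [2, 4, 4, 5, 7, 6]
Initialize: seq = [8, 8, 7, 8, 1, 3]
Entering loop: for num, x in zip(data, seq):

After execution: acc = 141
141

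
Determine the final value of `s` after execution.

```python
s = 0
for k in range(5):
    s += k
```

Let's trace through this code step by step.

Initialize: s = 0
Entering loop: for k in range(5):

After execution: s = 10
10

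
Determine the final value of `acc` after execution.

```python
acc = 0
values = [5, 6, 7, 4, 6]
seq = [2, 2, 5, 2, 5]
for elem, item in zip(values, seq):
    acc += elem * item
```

Let's trace through this code step by step.

Initialize: acc = 0
Initialize: values = [5, 6, 7, 4, 6]
Initialize: seq = [2, 2, 5, 2, 5]
Entering loop: for elem, item in zip(values, seq):

After execution: acc = 95
95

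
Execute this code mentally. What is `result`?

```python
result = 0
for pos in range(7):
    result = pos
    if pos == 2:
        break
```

Let's trace through this code step by step.

Initialize: result = 0
Entering loop: for pos in range(7):

After execution: result = 2
2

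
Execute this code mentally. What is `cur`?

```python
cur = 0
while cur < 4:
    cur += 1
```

Let's trace through this code step by step.

Initialize: cur = 0
Entering loop: while cur < 4:

After execution: cur = 4
4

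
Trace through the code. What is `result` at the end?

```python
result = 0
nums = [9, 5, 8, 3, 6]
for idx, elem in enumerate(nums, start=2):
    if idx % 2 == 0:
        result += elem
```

Let's trace through this code step by step.

Initialize: result = 0
Initialize: nums = [9, 5, 8, 3, 6]
Entering loop: for idx, elem in enumerate(nums, start=2):

After execution: result = 23
23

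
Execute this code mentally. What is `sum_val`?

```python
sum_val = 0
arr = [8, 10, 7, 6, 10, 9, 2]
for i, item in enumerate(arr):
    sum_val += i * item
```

Let's trace through this code step by step.

Initialize: sum_val = 0
Initialize: arr = [8, 10, 7, 6, 10, 9, 2]
Entering loop: for i, item in enumerate(arr):

After execution: sum_val = 139
139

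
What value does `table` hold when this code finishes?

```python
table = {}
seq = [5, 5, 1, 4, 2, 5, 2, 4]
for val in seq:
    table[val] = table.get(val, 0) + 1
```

Let's trace through this code step by step.

Initialize: table = {}
Initialize: seq = [5, 5, 1, 4, 2, 5, 2, 4]
Entering loop: for val in seq:

After execution: table = {5: 3, 1: 1, 4: 2, 2: 2}
{5: 3, 1: 1, 4: 2, 2: 2}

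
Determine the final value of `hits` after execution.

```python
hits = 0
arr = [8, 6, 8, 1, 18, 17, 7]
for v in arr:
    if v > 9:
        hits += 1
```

Let's trace through this code step by step.

Initialize: hits = 0
Initialize: arr = [8, 6, 8, 1, 18, 17, 7]
Entering loop: for v in arr:

After execution: hits = 2
2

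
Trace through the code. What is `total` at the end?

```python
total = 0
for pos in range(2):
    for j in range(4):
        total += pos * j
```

Let's trace through this code step by step.

Initialize: total = 0
Entering loop: for pos in range(2):

After execution: total = 6
6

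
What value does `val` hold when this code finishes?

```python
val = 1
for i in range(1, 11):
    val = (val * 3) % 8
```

Let's trace through this code step by step.

Initialize: val = 1
Entering loop: for i in range(1, 11):

After execution: val = 1
1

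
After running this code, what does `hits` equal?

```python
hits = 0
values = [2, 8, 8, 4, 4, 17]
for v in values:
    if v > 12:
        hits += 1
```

Let's trace through this code step by step.

Initialize: hits = 0
Initialize: values = [2, 8, 8, 4, 4, 17]
Entering loop: for v in values:

After execution: hits = 1
1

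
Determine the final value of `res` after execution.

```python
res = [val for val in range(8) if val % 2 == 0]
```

Let's trace through this code step by step.

Initialize: res = [val for val in range(8) if val % 2 == 0]

After execution: res = [0, 2, 4, 6]
[0, 2, 4, 6]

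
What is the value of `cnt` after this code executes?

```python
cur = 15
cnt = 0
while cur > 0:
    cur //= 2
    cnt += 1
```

Let's trace through this code step by step.

Initialize: cur = 15
Initialize: cnt = 0
Entering loop: while cur > 0:

After execution: cnt = 4
4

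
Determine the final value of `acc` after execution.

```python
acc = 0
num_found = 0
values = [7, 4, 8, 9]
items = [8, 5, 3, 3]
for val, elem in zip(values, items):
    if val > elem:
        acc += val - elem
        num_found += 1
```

Let's trace through this code step by step.

Initialize: acc = 0
Initialize: num_found = 0
Initialize: values = [7, 4, 8, 9]
Initialize: items = [8, 5, 3, 3]
Entering loop: for val, elem in zip(values, items):

After execution: acc = 11
11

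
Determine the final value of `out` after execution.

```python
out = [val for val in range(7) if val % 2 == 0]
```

Let's trace through this code step by step.

Initialize: out = [val for val in range(7) if val % 2 == 0]

After execution: out = [0, 2, 4, 6]
[0, 2, 4, 6]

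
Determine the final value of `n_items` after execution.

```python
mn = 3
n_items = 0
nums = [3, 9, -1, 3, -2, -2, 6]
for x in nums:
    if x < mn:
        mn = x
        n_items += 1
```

Let's trace through this code step by step.

Initialize: mn = 3
Initialize: n_items = 0
Initialize: nums = [3, 9, -1, 3, -2, -2, 6]
Entering loop: for x in nums:

After execution: n_items = 2
2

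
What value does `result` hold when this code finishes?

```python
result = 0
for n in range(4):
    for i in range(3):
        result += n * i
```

Let's trace through this code step by step.

Initialize: result = 0
Entering loop: for n in range(4):

After execution: result = 18
18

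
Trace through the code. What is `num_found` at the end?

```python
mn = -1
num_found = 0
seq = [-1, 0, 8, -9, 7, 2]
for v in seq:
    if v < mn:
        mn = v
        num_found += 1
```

Let's trace through this code step by step.

Initialize: mn = -1
Initialize: num_found = 0
Initialize: seq = [-1, 0, 8, -9, 7, 2]
Entering loop: for v in seq:

After execution: num_found = 1
1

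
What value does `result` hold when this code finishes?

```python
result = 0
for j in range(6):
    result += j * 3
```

Let's trace through this code step by step.

Initialize: result = 0
Entering loop: for j in range(6):

After execution: result = 45
45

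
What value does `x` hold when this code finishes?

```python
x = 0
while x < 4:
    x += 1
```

Let's trace through this code step by step.

Initialize: x = 0
Entering loop: while x < 4:

After execution: x = 4
4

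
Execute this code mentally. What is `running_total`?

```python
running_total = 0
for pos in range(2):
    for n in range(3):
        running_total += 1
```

Let's trace through this code step by step.

Initialize: running_total = 0
Entering loop: for pos in range(2):

After execution: running_total = 6
6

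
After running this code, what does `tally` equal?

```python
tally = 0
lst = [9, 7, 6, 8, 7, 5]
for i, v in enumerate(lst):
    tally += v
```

Let's trace through this code step by step.

Initialize: tally = 0
Initialize: lst = [9, 7, 6, 8, 7, 5]
Entering loop: for i, v in enumerate(lst):

After execution: tally = 42
42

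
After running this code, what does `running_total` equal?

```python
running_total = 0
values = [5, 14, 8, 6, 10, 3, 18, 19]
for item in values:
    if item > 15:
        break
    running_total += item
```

Let's trace through this code step by step.

Initialize: running_total = 0
Initialize: values = [5, 14, 8, 6, 10, 3, 18, 19]
Entering loop: for item in values:

After execution: running_total = 46
46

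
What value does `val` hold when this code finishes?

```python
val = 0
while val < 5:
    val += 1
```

Let's trace through this code step by step.

Initialize: val = 0
Entering loop: while val < 5:

After execution: val = 5
5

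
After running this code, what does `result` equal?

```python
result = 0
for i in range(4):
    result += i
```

Let's trace through this code step by step.

Initialize: result = 0
Entering loop: for i in range(4):

After execution: result = 6
6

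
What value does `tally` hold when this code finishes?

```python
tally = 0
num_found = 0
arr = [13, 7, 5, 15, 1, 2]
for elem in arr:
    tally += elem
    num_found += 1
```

Let's trace through this code step by step.

Initialize: tally = 0
Initialize: num_found = 0
Initialize: arr = [13, 7, 5, 15, 1, 2]
Entering loop: for elem in arr:

After execution: tally = 43
43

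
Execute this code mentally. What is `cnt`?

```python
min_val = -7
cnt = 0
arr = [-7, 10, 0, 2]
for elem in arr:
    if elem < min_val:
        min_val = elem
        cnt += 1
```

Let's trace through this code step by step.

Initialize: min_val = -7
Initialize: cnt = 0
Initialize: arr = [-7, 10, 0, 2]
Entering loop: for elem in arr:

After execution: cnt = 0
0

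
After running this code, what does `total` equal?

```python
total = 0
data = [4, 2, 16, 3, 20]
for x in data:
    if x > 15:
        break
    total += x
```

Let's trace through this code step by step.

Initialize: total = 0
Initialize: data = [4, 2, 16, 3, 20]
Entering loop: for x in data:

After execution: total = 6
6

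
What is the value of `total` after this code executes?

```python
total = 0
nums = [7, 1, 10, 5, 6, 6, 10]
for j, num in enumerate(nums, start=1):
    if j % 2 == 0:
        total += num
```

Let's trace through this code step by step.

Initialize: total = 0
Initialize: nums = [7, 1, 10, 5, 6, 6, 10]
Entering loop: for j, num in enumerate(nums, start=1):

After execution: total = 12
12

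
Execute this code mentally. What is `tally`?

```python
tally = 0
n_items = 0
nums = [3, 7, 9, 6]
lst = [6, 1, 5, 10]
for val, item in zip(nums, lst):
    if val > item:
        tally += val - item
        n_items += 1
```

Let's trace through this code step by step.

Initialize: tally = 0
Initialize: n_items = 0
Initialize: nums = [3, 7, 9, 6]
Initialize: lst = [6, 1, 5, 10]
Entering loop: for val, item in zip(nums, lst):

After execution: tally = 10
10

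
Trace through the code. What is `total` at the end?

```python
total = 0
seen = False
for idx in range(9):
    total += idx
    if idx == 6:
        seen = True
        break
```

Let's trace through this code step by step.

Initialize: total = 0
Initialize: seen = False
Entering loop: for idx in range(9):

After execution: total = 21
21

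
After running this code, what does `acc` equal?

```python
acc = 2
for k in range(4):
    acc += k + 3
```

Let's trace through this code step by step.

Initialize: acc = 2
Entering loop: for k in range(4):

After execution: acc = 20
20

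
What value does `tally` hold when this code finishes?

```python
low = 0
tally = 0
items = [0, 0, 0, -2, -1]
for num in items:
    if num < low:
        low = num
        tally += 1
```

Let's trace through this code step by step.

Initialize: low = 0
Initialize: tally = 0
Initialize: items = [0, 0, 0, -2, -1]
Entering loop: for num in items:

After execution: tally = 1
1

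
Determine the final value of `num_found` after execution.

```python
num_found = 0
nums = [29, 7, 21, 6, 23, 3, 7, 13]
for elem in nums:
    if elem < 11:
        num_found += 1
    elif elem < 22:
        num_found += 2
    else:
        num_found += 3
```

Let's trace through this code step by step.

Initialize: num_found = 0
Initialize: nums = [29, 7, 21, 6, 23, 3, 7, 13]
Entering loop: for elem in nums:

After execution: num_found = 14
14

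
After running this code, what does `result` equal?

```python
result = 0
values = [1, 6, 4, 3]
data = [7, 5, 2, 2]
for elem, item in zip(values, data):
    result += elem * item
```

Let's trace through this code step by step.

Initialize: result = 0
Initialize: values = [1, 6, 4, 3]
Initialize: data = [7, 5, 2, 2]
Entering loop: for elem, item in zip(values, data):

After execution: result = 51
51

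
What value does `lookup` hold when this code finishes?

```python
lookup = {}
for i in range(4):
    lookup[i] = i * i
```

Let's trace through this code step by step.

Initialize: lookup = {}
Entering loop: for i in range(4):

After execution: lookup = {0: 0, 1: 1, 2: 4, 3: 9}
{0: 0, 1: 1, 2: 4, 3: 9}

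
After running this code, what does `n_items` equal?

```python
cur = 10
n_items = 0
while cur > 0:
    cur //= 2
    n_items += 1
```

Let's trace through this code step by step.

Initialize: cur = 10
Initialize: n_items = 0
Entering loop: while cur > 0:

After execution: n_items = 4
4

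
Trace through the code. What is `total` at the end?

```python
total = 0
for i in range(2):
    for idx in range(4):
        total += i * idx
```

Let's trace through this code step by step.

Initialize: total = 0
Entering loop: for i in range(2):

After execution: total = 6
6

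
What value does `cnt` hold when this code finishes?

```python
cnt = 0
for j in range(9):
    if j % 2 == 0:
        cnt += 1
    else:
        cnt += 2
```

Let's trace through this code step by step.

Initialize: cnt = 0
Entering loop: for j in range(9):

After execution: cnt = 13
13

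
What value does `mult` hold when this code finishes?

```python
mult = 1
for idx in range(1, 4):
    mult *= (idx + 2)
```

Let's trace through this code step by step.

Initialize: mult = 1
Entering loop: for idx in range(1, 4):

After execution: mult = 60
60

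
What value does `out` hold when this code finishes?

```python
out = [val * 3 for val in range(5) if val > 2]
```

Let's trace through this code step by step.

Initialize: out = [val * 3 for val in range(5) if val > 2]

After execution: out = [9, 12]
[9, 12]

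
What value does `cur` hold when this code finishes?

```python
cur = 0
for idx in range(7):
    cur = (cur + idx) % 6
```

Let's trace through this code step by step.

Initialize: cur = 0
Entering loop: for idx in range(7):

After execution: cur = 3
3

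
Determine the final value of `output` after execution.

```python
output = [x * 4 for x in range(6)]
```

Let's trace through this code step by step.

Initialize: output = [x * 4 for x in range(6)]

After execution: output = [0, 4, 8, 12, 16, 20]
[0, 4, 8, 12, 16, 20]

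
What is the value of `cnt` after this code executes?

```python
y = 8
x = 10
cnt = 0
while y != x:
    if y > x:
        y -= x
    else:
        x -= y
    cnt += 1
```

Let's trace through this code step by step.

Initialize: y = 8
Initialize: x = 10
Initialize: cnt = 0
Entering loop: while y != x:

After execution: cnt = 4
4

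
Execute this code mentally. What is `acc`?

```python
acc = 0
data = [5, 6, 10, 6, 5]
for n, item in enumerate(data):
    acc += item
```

Let's trace through this code step by step.

Initialize: acc = 0
Initialize: data = [5, 6, 10, 6, 5]
Entering loop: for n, item in enumerate(data):

After execution: acc = 32
32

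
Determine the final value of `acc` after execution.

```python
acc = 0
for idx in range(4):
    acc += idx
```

Let's trace through this code step by step.

Initialize: acc = 0
Entering loop: for idx in range(4):

After execution: acc = 6
6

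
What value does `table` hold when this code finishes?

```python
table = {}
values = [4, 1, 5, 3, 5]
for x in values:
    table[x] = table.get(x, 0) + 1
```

Let's trace through this code step by step.

Initialize: table = {}
Initialize: values = [4, 1, 5, 3, 5]
Entering loop: for x in values:

After execution: table = {4: 1, 1: 1, 5: 2, 3: 1}
{4: 1, 1: 1, 5: 2, 3: 1}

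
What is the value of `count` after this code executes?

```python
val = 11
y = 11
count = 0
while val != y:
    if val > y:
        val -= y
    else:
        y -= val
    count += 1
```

Let's trace through this code step by step.

Initialize: val = 11
Initialize: y = 11
Initialize: count = 0
Entering loop: while val != y:

After execution: count = 0
0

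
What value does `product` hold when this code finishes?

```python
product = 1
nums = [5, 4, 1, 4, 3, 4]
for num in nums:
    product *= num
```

Let's trace through this code step by step.

Initialize: product = 1
Initialize: nums = [5, 4, 1, 4, 3, 4]
Entering loop: for num in nums:

After execution: product = 960
960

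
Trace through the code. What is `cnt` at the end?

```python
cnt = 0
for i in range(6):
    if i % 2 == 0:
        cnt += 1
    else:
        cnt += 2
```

Let's trace through this code step by step.

Initialize: cnt = 0
Entering loop: for i in range(6):

After execution: cnt = 9
9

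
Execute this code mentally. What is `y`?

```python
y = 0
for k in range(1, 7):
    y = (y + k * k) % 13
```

Let's trace through this code step by step.

Initialize: y = 0
Entering loop: for k in range(1, 7):

After execution: y = 0
0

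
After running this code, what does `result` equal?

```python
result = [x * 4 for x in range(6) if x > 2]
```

Let's trace through this code step by step.

Initialize: result = [x * 4 for x in range(6) if x > 2]

After execution: result = [12, 16, 20]
[12, 16, 20]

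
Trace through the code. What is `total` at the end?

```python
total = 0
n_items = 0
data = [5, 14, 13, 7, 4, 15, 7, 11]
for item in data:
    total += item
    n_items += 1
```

Let's trace through this code step by step.

Initialize: total = 0
Initialize: n_items = 0
Initialize: data = [5, 14, 13, 7, 4, 15, 7, 11]
Entering loop: for item in data:

After execution: total = 76
76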